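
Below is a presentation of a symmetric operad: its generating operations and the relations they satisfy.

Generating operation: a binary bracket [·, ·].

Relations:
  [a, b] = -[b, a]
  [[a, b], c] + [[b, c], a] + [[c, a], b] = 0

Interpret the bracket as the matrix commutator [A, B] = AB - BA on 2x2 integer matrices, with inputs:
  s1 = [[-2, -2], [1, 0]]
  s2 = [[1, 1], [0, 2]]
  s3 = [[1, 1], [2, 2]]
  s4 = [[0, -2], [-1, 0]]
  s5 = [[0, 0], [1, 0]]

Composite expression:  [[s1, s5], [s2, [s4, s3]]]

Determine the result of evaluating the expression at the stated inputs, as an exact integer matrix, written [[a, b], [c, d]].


[[-16, -32], [8, 16]]

[s1, s5] = [[-2, 0], [2, 2]]
[s4, s3] = [[-3, -2], [1, 3]]
[s2, [s4, s3]] = [[1, 8], [1, -1]]
[[s1, s5], [s2, [s4, s3]]] = [[-16, -32], [8, 16]]


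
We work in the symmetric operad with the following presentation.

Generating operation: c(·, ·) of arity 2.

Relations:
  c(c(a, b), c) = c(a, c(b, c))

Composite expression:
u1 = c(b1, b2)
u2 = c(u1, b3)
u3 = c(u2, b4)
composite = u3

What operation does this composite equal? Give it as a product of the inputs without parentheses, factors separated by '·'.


All parenthesizations of c agree; list the b-inputs left to right.
c(b1, b2) linearizes to b1 · b2
c(c(b1, b2), b3) linearizes to b1 · b2 · b3
c(c(c(b1, b2), b3), b4) linearizes to b1 · b2 · b3 · b4

b1 · b2 · b3 · b4


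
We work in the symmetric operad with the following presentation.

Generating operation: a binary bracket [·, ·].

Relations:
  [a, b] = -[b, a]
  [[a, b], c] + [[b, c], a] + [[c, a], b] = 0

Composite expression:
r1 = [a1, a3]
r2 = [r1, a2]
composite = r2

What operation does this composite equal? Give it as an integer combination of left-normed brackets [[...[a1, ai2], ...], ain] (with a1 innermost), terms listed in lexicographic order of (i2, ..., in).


[[a1, a3], a2]

Expand each bracket as ab - ba; the a1-initial words give the coefficients.
Composite bracket: [[a1, a3], a2]
Each bracket splits as ab - ba, giving 4 signed words (2^2 = 4).
Words beginning with a1 determine it all:
  the word a1a3a2 carries sign +1 and contributes +[[a1, a3], a2]


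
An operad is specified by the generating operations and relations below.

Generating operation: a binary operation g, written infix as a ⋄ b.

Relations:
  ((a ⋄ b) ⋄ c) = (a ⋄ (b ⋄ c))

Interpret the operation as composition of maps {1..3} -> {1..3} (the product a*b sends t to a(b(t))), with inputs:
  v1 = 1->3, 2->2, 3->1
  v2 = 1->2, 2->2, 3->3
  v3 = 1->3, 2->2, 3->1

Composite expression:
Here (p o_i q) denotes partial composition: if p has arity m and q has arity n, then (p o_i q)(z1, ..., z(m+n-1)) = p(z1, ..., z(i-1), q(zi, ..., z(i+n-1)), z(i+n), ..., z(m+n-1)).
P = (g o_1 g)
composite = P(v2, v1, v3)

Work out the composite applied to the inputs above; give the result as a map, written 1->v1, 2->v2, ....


1->2, 2->2, 3->3

(v2 ⋄ v1) = 1->3, 2->2, 3->2
((v2 ⋄ v1) ⋄ v3) = 1->2, 2->2, 3->3


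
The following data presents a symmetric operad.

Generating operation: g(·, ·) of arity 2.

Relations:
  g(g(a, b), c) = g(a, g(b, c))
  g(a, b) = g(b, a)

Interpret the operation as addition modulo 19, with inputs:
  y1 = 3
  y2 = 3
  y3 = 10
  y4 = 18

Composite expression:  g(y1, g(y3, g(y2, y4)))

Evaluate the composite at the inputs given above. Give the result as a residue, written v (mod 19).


g(y2, y4) = 2
g(y3, g(y2, y4)) = 12
g(y1, g(y3, g(y2, y4))) = 15

15 (mod 19)


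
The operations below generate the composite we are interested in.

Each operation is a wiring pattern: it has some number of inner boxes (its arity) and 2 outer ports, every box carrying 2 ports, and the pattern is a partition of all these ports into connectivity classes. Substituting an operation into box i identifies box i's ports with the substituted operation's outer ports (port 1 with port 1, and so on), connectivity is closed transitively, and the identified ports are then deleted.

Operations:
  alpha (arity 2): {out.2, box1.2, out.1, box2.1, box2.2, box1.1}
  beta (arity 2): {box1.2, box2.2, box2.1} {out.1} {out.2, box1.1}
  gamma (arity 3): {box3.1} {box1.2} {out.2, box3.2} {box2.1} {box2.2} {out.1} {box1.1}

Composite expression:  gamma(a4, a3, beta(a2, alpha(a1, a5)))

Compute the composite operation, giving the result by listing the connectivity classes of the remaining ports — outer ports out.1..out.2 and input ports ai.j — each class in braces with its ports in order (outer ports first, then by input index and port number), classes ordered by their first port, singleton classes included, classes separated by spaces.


Treat the ports identified at gamma as solder joints: merge, then drop.
after alpha, the pattern on (a1, a5) reads {out.1, out.2, a1.1, a1.2, a5.1, a5.2} (out.j = its outer ports)
after beta, the pattern on (a2, a1, a5) reads {out.1} {out.2, a2.1} {a1.1, a1.2, a2.2, a5.1, a5.2} (out.j = its outer ports)
after gamma, the pattern on (a4, a3, a2, a1, a5) reads {out.1} {out.2, a2.1} {a1.1, a1.2, a2.2, a5.1, a5.2} {a3.1} {a3.2} {a4.1} {a4.2} (out.j = its outer ports)

{out.1} {out.2, a2.1} {a1.1, a1.2, a2.2, a5.1, a5.2} {a3.1} {a3.2} {a4.1} {a4.2}


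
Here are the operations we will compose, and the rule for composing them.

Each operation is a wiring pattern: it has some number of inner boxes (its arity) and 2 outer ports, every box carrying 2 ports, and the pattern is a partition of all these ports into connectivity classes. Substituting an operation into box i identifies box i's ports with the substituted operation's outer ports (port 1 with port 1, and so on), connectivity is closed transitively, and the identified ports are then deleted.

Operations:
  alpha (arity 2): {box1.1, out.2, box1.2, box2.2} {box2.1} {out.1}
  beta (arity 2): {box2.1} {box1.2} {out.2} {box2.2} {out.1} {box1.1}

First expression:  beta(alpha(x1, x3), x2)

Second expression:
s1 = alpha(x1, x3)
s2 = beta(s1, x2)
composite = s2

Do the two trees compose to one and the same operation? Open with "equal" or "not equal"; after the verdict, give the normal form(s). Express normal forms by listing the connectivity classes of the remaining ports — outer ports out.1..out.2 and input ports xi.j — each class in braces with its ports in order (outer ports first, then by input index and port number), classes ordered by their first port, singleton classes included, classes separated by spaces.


equal; both compose to {out.1} {out.2} {x1.1, x1.2, x3.2} {x2.1} {x2.2} {x3.1}

The first composite normalizes to {out.1} {out.2} {x1.1, x1.2, x3.2} {x2.1} {x2.2} {x3.1}
The second composite normalizes to {out.1} {out.2} {x1.1, x1.2, x3.2} {x2.1} {x2.2} {x3.1}
Identical normal forms: equal.


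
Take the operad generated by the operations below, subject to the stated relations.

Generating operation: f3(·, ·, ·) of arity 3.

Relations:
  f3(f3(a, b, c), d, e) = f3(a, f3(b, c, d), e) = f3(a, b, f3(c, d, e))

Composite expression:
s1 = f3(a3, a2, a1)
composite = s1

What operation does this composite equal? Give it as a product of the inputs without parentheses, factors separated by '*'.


a3 * a2 * a1

All parenthesizations of f3 agree; list the a-inputs left to right.
f3(a3, a2, a1) spells out as a3 * a2 * a1


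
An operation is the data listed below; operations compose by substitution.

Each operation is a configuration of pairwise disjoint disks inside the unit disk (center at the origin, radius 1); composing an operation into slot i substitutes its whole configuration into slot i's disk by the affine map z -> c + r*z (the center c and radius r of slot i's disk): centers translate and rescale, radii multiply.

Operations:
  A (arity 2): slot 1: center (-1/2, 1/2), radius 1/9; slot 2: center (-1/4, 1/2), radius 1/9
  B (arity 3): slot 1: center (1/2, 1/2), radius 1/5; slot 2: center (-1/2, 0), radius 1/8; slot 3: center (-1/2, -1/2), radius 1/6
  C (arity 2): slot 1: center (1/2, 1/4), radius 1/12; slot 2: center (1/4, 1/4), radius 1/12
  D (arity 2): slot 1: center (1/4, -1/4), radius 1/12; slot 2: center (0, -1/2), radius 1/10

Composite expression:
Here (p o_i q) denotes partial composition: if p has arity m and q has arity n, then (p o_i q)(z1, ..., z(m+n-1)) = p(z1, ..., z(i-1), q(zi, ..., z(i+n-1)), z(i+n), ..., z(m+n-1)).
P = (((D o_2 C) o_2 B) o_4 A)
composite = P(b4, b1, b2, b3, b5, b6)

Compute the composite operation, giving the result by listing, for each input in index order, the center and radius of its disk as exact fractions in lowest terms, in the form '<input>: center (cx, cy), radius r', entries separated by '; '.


b1: center (13/240, -113/240), radius 1/600; b2: center (11/240, -19/40), radius 1/960; b3: center (13/288, -689/1440), radius 1/6480; b4: center (1/4, -1/4), radius 1/12; b5: center (131/2880, -689/1440), radius 1/6480; b6: center (1/40, -19/40), radius 1/120

Only the slot chain above each b matters under D; compose those maps.
for b4, the 1-step affine chain lands on center (1/4, -1/4), radius 1/12
for b1, the 3-step affine chain lands on center (13/240, -113/240), radius 1/600
for b2, the 3-step affine chain lands on center (11/240, -19/40), radius 1/960
for b3, the 4-step affine chain lands on center (13/288, -689/1440), radius 1/6480
for b5, the 4-step affine chain lands on center (131/2880, -689/1440), radius 1/6480
for b6, the 2-step affine chain lands on center (1/40, -19/40), radius 1/120


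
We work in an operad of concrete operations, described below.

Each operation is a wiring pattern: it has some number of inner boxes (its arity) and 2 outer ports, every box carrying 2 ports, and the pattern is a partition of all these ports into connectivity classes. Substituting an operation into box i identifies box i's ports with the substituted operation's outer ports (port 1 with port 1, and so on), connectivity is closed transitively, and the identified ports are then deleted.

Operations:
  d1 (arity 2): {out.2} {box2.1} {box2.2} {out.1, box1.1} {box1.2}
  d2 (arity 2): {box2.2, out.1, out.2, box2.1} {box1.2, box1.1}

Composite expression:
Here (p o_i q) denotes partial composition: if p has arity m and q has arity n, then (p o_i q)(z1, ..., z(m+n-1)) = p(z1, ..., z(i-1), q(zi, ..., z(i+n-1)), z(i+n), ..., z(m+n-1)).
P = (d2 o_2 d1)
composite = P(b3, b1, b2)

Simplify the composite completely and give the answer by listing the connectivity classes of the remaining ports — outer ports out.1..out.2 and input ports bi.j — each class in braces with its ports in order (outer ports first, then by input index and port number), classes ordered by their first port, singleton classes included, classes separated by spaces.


{out.1, out.2, b1.1} {b1.2} {b2.1} {b2.2} {b3.1, b3.2}

Treat the ports identified at d2 as solder joints: merge, then drop.
d1 over (b1, b2) gives {out.1, b1.1} {out.2} {b1.2} {b2.1} {b2.2}, out.j being that stage's outer ports
d2 over (b3, b1, b2) gives {out.1, out.2, b1.1} {b1.2} {b2.1} {b2.2} {b3.1, b3.2}, out.j being that stage's outer ports


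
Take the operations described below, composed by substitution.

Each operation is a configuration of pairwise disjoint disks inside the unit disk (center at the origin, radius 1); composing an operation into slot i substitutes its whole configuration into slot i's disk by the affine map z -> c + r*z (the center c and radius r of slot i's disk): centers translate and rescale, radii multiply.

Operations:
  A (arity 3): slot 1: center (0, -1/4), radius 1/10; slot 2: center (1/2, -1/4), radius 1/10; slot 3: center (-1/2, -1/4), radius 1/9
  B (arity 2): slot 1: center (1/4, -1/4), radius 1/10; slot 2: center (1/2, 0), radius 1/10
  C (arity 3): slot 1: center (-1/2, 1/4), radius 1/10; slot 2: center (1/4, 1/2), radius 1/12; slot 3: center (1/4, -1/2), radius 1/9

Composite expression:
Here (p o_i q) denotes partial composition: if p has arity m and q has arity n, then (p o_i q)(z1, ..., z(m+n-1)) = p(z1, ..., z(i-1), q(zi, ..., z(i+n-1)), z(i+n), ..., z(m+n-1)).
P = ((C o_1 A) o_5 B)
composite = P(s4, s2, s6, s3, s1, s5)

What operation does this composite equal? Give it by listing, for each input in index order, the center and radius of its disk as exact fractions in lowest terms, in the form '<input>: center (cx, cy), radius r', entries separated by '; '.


s1: center (5/18, -19/36), radius 1/90; s2: center (-9/20, 9/40), radius 1/100; s3: center (1/4, 1/2), radius 1/12; s4: center (-1/2, 9/40), radius 1/100; s5: center (11/36, -1/2), radius 1/90; s6: center (-11/20, 9/40), radius 1/90

Nesting under C composes maps z -> c + r*z down each s-path.
s4 passes through 2 substitutions, ending at center (-1/2, 9/40), radius 1/100
s2 passes through 2 substitutions, ending at center (-9/20, 9/40), radius 1/100
s6 passes through 2 substitutions, ending at center (-11/20, 9/40), radius 1/90
s3 passes through 1 substitution, ending at center (1/4, 1/2), radius 1/12
s1 passes through 2 substitutions, ending at center (5/18, -19/36), radius 1/90
s5 passes through 2 substitutions, ending at center (11/36, -1/2), radius 1/90


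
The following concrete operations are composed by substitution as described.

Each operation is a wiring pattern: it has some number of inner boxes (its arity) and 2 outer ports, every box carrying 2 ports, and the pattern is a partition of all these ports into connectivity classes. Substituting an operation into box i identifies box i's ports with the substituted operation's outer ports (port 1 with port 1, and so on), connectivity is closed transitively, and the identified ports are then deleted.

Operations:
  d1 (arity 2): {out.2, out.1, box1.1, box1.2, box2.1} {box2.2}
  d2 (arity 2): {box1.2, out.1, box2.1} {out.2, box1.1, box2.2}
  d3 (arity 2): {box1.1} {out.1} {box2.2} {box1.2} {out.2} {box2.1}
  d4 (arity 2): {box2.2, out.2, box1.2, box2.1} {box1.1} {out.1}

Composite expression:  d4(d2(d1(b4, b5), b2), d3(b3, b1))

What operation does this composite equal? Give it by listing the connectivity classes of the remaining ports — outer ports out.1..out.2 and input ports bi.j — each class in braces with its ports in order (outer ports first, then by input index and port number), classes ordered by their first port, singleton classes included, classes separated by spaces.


{out.1} {out.2, b2.1, b2.2, b4.1, b4.2, b5.1} {b1.1} {b1.2} {b3.1} {b3.2} {b5.2}

After gluing at d4, chains via deleted ports link the b-ports.
after d1, the pattern on (b4, b5) reads {out.1, out.2, b4.1, b4.2, b5.1} {b5.2} (out.j = its outer ports)
after d2, the pattern on (b4, b5, b2) reads {out.1, out.2, b2.1, b2.2, b4.1, b4.2, b5.1} {b5.2} (out.j = its outer ports)
after d3, the pattern on (b3, b1) reads {out.1} {out.2} {b1.1} {b1.2} {b3.1} {b3.2} (out.j = its outer ports)
after d4, the pattern on (b4, b5, b2, b3, b1) reads {out.1} {out.2, b2.1, b2.2, b4.1, b4.2, b5.1} {b1.1} {b1.2} {b3.1} {b3.2} {b5.2} (out.j = its outer ports)


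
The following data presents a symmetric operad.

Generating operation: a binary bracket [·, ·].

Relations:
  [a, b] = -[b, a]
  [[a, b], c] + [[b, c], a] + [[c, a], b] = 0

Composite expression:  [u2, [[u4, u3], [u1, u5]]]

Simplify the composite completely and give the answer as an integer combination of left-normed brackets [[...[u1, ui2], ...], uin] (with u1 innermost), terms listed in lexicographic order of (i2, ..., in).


In the tensor algebra, words opening u1 carry the u1-anchored form.
Composite bracket: [u2, [[u4, u3], [u1, u5]]]
The bracket unfolds into 16 signed words via [a, b] = ab - ba (2^4 = 16).
Only words starting with u1 matter:
  u1u5u3u4u2 (sign -1) contributes -[[[[u1, u5], u3], u4], u2]
  u1u5u4u3u2 (sign +1) contributes +[[[[u1, u5], u4], u3], u2]

-[[[[u1, u5], u3], u4], u2] + [[[[u1, u5], u4], u3], u2]


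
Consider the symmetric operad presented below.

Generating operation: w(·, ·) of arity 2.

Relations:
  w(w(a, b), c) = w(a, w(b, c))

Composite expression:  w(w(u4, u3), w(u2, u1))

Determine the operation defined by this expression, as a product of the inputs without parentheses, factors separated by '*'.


u4 * u3 * u2 * u1

All parenthesizations of w agree; list the u-inputs left to right.
w(u4, u3) spells out as u4 * u3
w(u2, u1) spells out as u2 * u1
w(w(u4, u3), w(u2, u1)) spells out as u4 * u3 * u2 * u1


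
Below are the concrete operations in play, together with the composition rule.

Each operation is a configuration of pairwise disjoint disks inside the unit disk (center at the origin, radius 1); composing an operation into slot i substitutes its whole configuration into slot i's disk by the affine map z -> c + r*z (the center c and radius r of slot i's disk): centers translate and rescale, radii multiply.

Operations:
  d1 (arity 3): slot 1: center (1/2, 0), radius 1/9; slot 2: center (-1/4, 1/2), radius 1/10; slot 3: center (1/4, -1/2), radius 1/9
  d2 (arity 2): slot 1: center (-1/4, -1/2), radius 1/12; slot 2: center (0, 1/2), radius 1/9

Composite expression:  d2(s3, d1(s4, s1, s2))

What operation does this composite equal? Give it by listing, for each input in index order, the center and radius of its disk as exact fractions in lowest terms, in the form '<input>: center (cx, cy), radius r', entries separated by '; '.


s1: center (-1/36, 5/9), radius 1/90; s2: center (1/36, 4/9), radius 1/81; s3: center (-1/4, -1/2), radius 1/12; s4: center (1/18, 1/2), radius 1/81

Affine substitution under d2: radii multiply and s-centers shift.
s3 passes through 1 substitution, ending at center (-1/4, -1/2), radius 1/12
s4 passes through 2 substitutions, ending at center (1/18, 1/2), radius 1/81
s1 passes through 2 substitutions, ending at center (-1/36, 5/9), radius 1/90
s2 passes through 2 substitutions, ending at center (1/36, 4/9), radius 1/81


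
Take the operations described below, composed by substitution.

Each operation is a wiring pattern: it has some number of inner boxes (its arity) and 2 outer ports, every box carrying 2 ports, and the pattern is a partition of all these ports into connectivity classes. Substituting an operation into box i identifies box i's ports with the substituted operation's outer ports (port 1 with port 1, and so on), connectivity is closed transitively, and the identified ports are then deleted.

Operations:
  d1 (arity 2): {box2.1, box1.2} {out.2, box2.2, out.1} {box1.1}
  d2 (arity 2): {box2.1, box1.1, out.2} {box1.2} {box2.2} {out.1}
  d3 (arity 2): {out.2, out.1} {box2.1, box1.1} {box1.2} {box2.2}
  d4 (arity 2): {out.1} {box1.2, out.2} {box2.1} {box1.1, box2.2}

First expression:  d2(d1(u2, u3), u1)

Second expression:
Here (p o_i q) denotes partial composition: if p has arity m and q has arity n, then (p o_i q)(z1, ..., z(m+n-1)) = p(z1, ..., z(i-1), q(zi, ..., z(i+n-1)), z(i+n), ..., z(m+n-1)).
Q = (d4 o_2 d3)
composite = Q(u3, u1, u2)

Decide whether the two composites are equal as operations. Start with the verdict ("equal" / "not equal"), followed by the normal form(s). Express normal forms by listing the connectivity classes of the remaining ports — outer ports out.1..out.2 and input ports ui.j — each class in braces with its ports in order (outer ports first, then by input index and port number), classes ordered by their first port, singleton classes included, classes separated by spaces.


The first expression, normalized: {out.1} {out.2, u1.1, u3.2} {u1.2} {u2.1} {u2.2, u3.1}
The second expression, normalized: {out.1} {out.2, u3.2} {u1.1, u2.1} {u1.2} {u2.2} {u3.1}
Distinct normal forms: not equal.

not equal; the first gives {out.1} {out.2, u1.1, u3.2} {u1.2} {u2.1} {u2.2, u3.1} and the second {out.1} {out.2, u3.2} {u1.1, u2.1} {u1.2} {u2.2} {u3.1}


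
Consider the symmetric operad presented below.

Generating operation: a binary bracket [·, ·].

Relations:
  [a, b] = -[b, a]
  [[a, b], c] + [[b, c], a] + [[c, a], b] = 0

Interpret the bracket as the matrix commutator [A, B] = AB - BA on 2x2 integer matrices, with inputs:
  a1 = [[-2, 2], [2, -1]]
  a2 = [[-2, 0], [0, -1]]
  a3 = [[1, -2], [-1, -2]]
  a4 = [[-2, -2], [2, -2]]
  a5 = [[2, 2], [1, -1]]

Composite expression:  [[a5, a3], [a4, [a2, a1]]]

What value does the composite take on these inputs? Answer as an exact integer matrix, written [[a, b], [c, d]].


[[0, 0], [0, 0]]


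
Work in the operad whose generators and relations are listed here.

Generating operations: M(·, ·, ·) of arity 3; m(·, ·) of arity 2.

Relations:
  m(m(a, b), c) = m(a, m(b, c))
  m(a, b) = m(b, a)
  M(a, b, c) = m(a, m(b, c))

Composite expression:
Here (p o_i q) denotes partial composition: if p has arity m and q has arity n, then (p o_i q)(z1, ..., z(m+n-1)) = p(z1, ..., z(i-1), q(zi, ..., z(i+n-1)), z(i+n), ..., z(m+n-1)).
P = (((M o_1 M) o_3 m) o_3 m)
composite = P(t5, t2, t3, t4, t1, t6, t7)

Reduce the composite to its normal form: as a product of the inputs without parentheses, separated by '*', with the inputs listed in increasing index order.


Key point: M commutes, so take the t-inputs in any fixed order.
m(t3, t4) spells out as t3 * t4
m(m(t3, t4), t1) spells out as t3 * t4 * t1
M(t5, t2, m(m(t3, t4), t1)) spells out as t5 * t2 * t3 * t4 * t1
M(M(t5, t2, m(m(t3, t4), t1)), t6, t7) spells out as t5 * t2 * t3 * t4 * t1 * t6 * t7
putting the inputs in ascending order: t1 * t2 * t3 * t4 * t5 * t6 * t7

t1 * t2 * t3 * t4 * t5 * t6 * t7


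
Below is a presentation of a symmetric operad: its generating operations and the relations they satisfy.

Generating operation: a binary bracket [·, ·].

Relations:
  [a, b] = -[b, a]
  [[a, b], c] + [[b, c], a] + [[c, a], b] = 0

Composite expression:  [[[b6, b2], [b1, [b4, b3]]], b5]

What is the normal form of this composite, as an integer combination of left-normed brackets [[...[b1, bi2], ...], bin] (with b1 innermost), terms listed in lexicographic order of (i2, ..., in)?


-[[[[[b1, b3], b4], b2], b6], b5] + [[[[[b1, b3], b4], b6], b2], b5] + [[[[[b1, b4], b3], b2], b6], b5] - [[[[[b1, b4], b3], b6], b2], b5]


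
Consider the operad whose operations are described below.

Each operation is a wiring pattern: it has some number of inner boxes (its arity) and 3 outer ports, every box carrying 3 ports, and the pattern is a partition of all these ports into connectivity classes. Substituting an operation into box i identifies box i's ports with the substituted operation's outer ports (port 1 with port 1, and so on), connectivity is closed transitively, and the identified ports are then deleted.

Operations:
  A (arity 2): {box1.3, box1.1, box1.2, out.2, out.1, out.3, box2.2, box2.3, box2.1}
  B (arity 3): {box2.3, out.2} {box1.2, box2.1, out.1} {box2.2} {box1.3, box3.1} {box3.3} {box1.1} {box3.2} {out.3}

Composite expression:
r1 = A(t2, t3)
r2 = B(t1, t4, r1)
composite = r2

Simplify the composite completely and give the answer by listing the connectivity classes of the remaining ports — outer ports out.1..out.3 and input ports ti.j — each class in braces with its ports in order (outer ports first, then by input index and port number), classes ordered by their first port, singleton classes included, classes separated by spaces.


{out.1, t1.2, t4.1} {out.2, t4.3} {out.3} {t1.1} {t1.3, t2.1, t2.2, t2.3, t3.1, t3.2, t3.3} {t4.2}

After gluing at B, chains via deleted ports link the t-ports.
after A, the pattern on (t2, t3) reads {out.1, out.2, out.3, t2.1, t2.2, t2.3, t3.1, t3.2, t3.3} (out.j = its outer ports)
after B, the pattern on (t1, t4, t2, t3) reads {out.1, t1.2, t4.1} {out.2, t4.3} {out.3} {t1.1} {t1.3, t2.1, t2.2, t2.3, t3.1, t3.2, t3.3} {t4.2} (out.j = its outer ports)


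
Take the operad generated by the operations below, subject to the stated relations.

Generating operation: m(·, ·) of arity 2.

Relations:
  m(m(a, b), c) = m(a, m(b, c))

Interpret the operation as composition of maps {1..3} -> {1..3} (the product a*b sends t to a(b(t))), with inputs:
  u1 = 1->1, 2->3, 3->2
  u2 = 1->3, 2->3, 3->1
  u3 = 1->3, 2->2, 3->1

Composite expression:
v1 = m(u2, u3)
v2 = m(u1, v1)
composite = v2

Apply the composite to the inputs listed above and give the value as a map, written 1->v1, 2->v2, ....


1->1, 2->2, 3->2

m(u2, u3) = 1->1, 2->3, 3->3
m(u1, m(u2, u3)) = 1->1, 2->2, 3->2


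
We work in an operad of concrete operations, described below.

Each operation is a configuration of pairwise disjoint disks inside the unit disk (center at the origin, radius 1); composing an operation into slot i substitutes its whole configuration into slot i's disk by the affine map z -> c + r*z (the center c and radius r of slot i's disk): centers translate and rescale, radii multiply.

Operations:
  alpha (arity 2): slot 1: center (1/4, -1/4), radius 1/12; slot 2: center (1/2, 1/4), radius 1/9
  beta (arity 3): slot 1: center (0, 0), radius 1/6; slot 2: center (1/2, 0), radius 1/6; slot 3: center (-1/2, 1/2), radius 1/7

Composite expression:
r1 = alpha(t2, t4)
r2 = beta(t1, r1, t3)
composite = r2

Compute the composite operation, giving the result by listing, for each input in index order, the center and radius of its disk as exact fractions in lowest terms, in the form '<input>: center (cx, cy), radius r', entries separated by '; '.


t1: center (0, 0), radius 1/6; t2: center (13/24, -1/24), radius 1/72; t3: center (-1/2, 1/2), radius 1/7; t4: center (7/12, 1/24), radius 1/54


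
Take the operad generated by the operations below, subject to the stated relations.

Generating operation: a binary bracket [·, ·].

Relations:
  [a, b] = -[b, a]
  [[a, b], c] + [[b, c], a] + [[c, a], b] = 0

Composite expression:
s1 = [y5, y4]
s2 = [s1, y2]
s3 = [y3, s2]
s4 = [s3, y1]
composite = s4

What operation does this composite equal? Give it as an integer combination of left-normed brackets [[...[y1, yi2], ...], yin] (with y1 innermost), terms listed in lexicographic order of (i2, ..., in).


In the tensor algebra, words opening y1 carry the y1-anchored form.
Composite bracket: [[y3, [[y5, y4], y2]], y1]
Each bracket splits as ab - ba, giving 16 signed words (2^4 = 16).
Coefficients come from the y1-initial words:
  sign of y1y2y4y5y3 is +1, so it contributes +[[[[y1, y2], y4], y5], y3]
  sign of y1y2y5y4y3 is -1, so it contributes -[[[[y1, y2], y5], y4], y3]
  sign of y1y3y2y4y5 is -1, so it contributes -[[[[y1, y3], y2], y4], y5]
  sign of y1y3y2y5y4 is +1, so it contributes +[[[[y1, y3], y2], y5], y4]
  sign of y1y3y4y5y2 is +1, so it contributes +[[[[y1, y3], y4], y5], y2]
  sign of y1y3y5y4y2 is -1, so it contributes -[[[[y1, y3], y5], y4], y2]
  sign of y1y4y5y2y3 is -1, so it contributes -[[[[y1, y4], y5], y2], y3]
  sign of y1y5y4y2y3 is +1, so it contributes +[[[[y1, y5], y4], y2], y3]

[[[[y1, y2], y4], y5], y3] - [[[[y1, y2], y5], y4], y3] - [[[[y1, y3], y2], y4], y5] + [[[[y1, y3], y2], y5], y4] + [[[[y1, y3], y4], y5], y2] - [[[[y1, y3], y5], y4], y2] - [[[[y1, y4], y5], y2], y3] + [[[[y1, y5], y4], y2], y3]


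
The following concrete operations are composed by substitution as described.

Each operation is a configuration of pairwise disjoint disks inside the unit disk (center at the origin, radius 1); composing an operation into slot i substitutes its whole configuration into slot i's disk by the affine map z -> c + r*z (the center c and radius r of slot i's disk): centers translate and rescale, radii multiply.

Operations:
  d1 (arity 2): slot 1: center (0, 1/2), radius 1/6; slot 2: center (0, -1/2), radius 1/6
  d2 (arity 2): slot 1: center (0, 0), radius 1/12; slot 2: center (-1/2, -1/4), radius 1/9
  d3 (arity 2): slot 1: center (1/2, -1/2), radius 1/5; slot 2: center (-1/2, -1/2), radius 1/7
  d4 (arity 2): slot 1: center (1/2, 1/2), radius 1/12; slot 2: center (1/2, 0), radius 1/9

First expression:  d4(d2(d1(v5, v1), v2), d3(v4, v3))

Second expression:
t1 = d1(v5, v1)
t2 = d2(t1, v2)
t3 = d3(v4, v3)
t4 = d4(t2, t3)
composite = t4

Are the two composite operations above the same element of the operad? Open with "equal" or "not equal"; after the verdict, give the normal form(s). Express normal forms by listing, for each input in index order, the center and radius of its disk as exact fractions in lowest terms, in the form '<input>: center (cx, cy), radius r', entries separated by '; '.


equal — both sides give v1: center (1/2, 143/288), radius 1/864; v2: center (11/24, 23/48), radius 1/108; v3: center (4/9, -1/18), radius 1/63; v4: center (5/9, -1/18), radius 1/45; v5: center (1/2, 145/288), radius 1/864

Normal form of the first expression: v1: center (1/2, 143/288), radius 1/864; v2: center (11/24, 23/48), radius 1/108; v3: center (4/9, -1/18), radius 1/63; v4: center (5/9, -1/18), radius 1/45; v5: center (1/2, 145/288), radius 1/864
Normal form of the second expression: v1: center (1/2, 143/288), radius 1/864; v2: center (11/24, 23/48), radius 1/108; v3: center (4/9, -1/18), radius 1/63; v4: center (5/9, -1/18), radius 1/45; v5: center (1/2, 145/288), radius 1/864
The forms coincide; equal.


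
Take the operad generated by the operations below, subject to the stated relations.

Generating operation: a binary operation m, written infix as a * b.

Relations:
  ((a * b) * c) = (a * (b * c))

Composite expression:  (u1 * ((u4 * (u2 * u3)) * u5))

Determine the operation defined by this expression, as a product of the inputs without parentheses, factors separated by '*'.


u1 * u4 * u2 * u3 * u5

Key point: m is associative — brackets drop, the u-order remains.
(u2 * u3) reduces to u2 * u3
(u4 * (u2 * u3)) reduces to u4 * u2 * u3
((u4 * (u2 * u3)) * u5) reduces to u4 * u2 * u3 * u5
(u1 * ((u4 * (u2 * u3)) * u5)) reduces to u1 * u4 * u2 * u3 * u5


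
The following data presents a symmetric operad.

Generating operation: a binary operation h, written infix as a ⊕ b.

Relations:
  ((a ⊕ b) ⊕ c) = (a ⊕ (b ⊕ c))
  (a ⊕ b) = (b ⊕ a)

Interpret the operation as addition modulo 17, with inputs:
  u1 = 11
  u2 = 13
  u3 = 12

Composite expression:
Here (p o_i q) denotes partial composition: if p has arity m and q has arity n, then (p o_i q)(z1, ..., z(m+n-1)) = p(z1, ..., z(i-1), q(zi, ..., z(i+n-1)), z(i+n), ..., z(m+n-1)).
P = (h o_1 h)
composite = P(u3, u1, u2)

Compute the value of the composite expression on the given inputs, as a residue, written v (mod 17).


2 (mod 17)

(u3 ⊕ u1) = 6
((u3 ⊕ u1) ⊕ u2) = 2


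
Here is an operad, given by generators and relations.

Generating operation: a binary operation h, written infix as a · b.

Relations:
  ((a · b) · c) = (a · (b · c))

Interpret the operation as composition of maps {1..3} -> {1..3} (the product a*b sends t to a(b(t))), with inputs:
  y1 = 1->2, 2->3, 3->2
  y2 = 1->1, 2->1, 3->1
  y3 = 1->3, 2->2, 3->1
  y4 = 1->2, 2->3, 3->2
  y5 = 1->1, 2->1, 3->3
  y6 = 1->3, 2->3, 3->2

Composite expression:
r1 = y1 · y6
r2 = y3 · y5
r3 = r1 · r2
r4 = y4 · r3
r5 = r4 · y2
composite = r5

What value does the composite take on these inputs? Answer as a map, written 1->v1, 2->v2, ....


1->2, 2->2, 3->2


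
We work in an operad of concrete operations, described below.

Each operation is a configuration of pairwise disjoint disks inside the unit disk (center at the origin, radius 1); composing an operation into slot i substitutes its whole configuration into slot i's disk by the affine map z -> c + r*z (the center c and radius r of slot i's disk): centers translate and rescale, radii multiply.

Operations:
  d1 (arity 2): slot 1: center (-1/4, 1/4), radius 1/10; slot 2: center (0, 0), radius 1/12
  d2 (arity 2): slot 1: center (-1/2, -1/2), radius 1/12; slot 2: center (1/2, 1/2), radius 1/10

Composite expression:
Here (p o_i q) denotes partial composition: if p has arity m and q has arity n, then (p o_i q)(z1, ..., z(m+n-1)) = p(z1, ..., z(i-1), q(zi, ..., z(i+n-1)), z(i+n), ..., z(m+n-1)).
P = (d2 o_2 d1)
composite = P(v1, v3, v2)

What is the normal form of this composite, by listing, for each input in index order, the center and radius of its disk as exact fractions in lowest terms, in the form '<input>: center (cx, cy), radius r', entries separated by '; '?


v1: center (-1/2, -1/2), radius 1/12; v2: center (1/2, 1/2), radius 1/120; v3: center (19/40, 21/40), radius 1/100

Affine substitution under d2: radii multiply and v-centers shift.
input v1: composing its 1 substitution step yields center (-1/2, -1/2), radius 1/12
input v3: composing its 2 substitution steps yields center (19/40, 21/40), radius 1/100
input v2: composing its 2 substitution steps yields center (1/2, 1/2), radius 1/120


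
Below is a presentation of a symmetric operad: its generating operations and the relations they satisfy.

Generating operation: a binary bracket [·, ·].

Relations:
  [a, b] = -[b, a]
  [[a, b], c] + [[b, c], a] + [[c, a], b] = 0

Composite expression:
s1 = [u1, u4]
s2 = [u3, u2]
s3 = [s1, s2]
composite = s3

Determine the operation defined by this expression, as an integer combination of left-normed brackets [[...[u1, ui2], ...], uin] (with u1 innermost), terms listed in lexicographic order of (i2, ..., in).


-[[[u1, u4], u2], u3] + [[[u1, u4], u3], u2]

Left-normed coefficients sit on the u1-initial expansion words.
Composite bracket: [[u1, u4], [u3, u2]]
Full expansion: 8 signed words from ab - ba (2^3 = 8).
The u1-initial words carry the normal form:
  sign of u1u4u2u3 is -1, so it contributes -[[[u1, u4], u2], u3]
  sign of u1u4u3u2 is +1, so it contributes +[[[u1, u4], u3], u2]


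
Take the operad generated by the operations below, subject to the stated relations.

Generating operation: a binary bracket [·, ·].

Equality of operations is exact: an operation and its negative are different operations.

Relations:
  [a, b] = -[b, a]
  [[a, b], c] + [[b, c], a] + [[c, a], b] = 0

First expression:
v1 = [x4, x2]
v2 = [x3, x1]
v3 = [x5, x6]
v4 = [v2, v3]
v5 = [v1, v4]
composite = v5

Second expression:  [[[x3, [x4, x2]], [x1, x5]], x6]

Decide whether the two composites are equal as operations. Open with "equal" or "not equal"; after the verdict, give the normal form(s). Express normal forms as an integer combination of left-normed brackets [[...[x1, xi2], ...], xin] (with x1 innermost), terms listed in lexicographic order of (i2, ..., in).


not equal; first: -[[[[[x1, x3], x5], x6], x2], x4] + [[[[[x1, x3], x5], x6], x4], x2] + [[[[[x1, x3], x6], x5], x2], x4] - [[[[[x1, x3], x6], x5], x4], x2]; second: -[[[[[x1, x5], x2], x4], x3], x6] + [[[[[x1, x5], x3], x2], x4], x6] - [[[[[x1, x5], x3], x4], x2], x6] + [[[[[x1, x5], x4], x2], x3], x6]

In normal form, the first expression is -[[[[[x1, x3], x5], x6], x2], x4] + [[[[[x1, x3], x5], x6], x4], x2] + [[[[[x1, x3], x6], x5], x2], x4] - [[[[[x1, x3], x6], x5], x4], x2]
In normal form, the second expression is -[[[[[x1, x5], x2], x4], x3], x6] + [[[[[x1, x5], x3], x2], x4], x6] - [[[[[x1, x5], x3], x4], x2], x6] + [[[[[x1, x5], x4], x2], x3], x6]
Distinct normal forms: not equal.


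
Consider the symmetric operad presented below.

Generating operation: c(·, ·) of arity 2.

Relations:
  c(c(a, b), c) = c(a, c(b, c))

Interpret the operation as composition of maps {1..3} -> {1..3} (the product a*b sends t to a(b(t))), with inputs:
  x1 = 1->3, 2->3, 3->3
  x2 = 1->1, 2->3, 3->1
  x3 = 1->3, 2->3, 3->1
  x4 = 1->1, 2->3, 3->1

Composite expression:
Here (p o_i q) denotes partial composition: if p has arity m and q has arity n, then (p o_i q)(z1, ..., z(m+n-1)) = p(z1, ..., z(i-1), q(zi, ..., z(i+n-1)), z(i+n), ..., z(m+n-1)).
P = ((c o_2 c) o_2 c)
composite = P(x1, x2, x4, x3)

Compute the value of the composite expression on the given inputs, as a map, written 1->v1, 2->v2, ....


c(x2, x4) = 1->1, 2->1, 3->1
c(c(x2, x4), x3) = 1->1, 2->1, 3->1
c(x1, c(c(x2, x4), x3)) = 1->3, 2->3, 3->3

1->3, 2->3, 3->3


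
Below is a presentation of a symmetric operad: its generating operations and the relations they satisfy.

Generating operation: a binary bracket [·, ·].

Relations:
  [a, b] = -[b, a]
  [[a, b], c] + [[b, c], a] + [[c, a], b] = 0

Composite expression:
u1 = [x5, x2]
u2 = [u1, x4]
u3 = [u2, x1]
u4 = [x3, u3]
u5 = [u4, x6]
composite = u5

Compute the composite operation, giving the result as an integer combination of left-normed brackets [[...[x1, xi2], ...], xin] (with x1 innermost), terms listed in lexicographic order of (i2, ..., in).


A multilinear Lie element is pinned by x1-initial words (x1 innermost).
Composite bracket: [[x3, [[[x5, x2], x4], x1]], x6]
Applying ab - ba throughout gives 32 signed words (2^5 = 32).
The x1-initial words carry the normal form:
  the word x1x2x5x4x3x6 carries sign -1 and contributes -[[[[[x1, x2], x5], x4], x3], x6]
  the word x1x4x2x5x3x6 carries sign +1 and contributes +[[[[[x1, x4], x2], x5], x3], x6]
  the word x1x4x5x2x3x6 carries sign -1 and contributes -[[[[[x1, x4], x5], x2], x3], x6]
  the word x1x5x2x4x3x6 carries sign +1 and contributes +[[[[[x1, x5], x2], x4], x3], x6]

-[[[[[x1, x2], x5], x4], x3], x6] + [[[[[x1, x4], x2], x5], x3], x6] - [[[[[x1, x4], x5], x2], x3], x6] + [[[[[x1, x5], x2], x4], x3], x6]


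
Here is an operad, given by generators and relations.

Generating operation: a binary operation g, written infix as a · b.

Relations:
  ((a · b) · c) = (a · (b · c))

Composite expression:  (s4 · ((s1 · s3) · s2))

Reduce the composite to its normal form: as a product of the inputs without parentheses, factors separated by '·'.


s4 · s1 · s3 · s2

The g-tree's shape is irrelevant; the s-reading-order decides.
(s1 · s3) linearizes to s1 · s3
((s1 · s3) · s2) linearizes to s1 · s3 · s2
(s4 · ((s1 · s3) · s2)) linearizes to s4 · s1 · s3 · s2


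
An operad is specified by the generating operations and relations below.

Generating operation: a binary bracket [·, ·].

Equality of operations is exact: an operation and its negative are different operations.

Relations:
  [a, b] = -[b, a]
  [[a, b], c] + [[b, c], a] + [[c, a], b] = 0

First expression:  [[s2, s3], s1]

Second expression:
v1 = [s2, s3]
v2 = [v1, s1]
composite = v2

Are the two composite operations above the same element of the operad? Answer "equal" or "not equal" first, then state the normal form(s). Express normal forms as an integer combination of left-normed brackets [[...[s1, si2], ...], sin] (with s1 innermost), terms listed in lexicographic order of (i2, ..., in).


The first composite normalizes to -[[s1, s2], s3] + [[s1, s3], s2]
The second composite normalizes to -[[s1, s2], s3] + [[s1, s3], s2]
Same normal form: equal.

equal: each reduces to -[[s1, s2], s3] + [[s1, s3], s2]


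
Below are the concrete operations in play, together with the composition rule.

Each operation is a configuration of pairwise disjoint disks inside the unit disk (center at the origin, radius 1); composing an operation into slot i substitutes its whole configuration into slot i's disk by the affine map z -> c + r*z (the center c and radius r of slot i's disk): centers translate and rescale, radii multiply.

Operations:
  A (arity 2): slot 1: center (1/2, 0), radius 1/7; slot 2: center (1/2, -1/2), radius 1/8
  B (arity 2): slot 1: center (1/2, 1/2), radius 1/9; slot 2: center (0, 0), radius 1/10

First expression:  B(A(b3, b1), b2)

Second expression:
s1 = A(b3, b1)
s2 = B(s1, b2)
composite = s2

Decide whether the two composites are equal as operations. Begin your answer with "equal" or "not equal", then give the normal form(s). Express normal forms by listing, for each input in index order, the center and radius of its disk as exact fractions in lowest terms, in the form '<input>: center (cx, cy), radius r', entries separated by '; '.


equal — both sides give b1: center (5/9, 4/9), radius 1/72; b2: center (0, 0), radius 1/10; b3: center (5/9, 1/2), radius 1/63

Reducing the first expression gives b1: center (5/9, 4/9), radius 1/72; b2: center (0, 0), radius 1/10; b3: center (5/9, 1/2), radius 1/63
Reducing the second expression gives b1: center (5/9, 4/9), radius 1/72; b2: center (0, 0), radius 1/10; b3: center (5/9, 1/2), radius 1/63
The forms coincide; equal.


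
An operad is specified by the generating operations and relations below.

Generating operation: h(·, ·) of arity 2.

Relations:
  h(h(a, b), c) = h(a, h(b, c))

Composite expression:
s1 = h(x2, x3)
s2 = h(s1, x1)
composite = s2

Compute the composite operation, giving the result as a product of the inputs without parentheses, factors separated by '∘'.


x2 ∘ x3 ∘ x1

Under associativity of h, the answer is the x's in reading order.
h(x2, x3) spells out as x2 ∘ x3
h(h(x2, x3), x1) spells out as x2 ∘ x3 ∘ x1


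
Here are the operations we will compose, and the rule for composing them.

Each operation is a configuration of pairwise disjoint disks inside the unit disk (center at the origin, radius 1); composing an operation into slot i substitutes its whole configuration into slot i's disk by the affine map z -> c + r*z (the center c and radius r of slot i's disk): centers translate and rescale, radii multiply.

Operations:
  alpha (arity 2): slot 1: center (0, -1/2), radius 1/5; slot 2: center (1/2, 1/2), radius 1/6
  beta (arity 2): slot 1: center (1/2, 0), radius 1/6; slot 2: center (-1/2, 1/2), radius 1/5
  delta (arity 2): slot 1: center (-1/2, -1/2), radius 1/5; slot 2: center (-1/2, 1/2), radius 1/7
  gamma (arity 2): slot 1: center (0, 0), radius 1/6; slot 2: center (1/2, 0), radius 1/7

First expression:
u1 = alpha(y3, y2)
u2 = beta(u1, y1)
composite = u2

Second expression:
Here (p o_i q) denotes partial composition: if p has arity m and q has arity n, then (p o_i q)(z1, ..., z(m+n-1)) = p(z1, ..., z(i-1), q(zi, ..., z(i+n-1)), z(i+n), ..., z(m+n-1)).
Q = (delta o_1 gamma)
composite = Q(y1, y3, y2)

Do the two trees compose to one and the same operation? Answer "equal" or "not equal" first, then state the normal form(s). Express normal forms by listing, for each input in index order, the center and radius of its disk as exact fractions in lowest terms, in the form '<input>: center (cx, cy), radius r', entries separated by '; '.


not equal; first: y1: center (-1/2, 1/2), radius 1/5; y2: center (7/12, 1/12), radius 1/36; y3: center (1/2, -1/12), radius 1/30; second: y1: center (-1/2, -1/2), radius 1/30; y2: center (-1/2, 1/2), radius 1/7; y3: center (-2/5, -1/2), radius 1/35
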